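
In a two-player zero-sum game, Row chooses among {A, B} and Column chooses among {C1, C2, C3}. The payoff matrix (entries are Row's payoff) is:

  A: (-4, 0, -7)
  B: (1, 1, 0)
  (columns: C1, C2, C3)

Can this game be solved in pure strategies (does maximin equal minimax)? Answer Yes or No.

Row minima: A → -7, B → 0; maximin = 0.
Column maxima: C1 → 1, C2 → 1, C3 → 0; minimax = 0.
maximin = minimax = 0, so a saddle point exists.

Yes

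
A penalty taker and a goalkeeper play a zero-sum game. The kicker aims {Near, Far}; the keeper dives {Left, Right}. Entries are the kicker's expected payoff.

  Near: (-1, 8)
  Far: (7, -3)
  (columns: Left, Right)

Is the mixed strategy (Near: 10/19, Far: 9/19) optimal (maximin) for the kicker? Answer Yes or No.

Yes

Against Left this mix gives (10/19)·(-1) + (9/19)·7 = 53/19.
Against Right this mix gives (10/19)·8 + (9/19)·(-3) = 53/19.
All of the keeper's active replies (Left, Right) yield 53/19, and no column does worse for the kicker. The mix makes the keeper indifferent and guarantees 53/19, so it is optimal.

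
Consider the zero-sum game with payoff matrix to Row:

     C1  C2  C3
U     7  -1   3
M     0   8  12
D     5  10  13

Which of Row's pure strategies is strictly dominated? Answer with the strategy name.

M

D gives a strictly higher payoff than M against every column: 5 > 0, 10 > 8, 13 > 12.
So M is strictly dominated and Row never plays it.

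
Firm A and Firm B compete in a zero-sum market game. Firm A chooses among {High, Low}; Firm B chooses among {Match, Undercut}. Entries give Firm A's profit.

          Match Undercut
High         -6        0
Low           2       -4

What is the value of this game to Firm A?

Row minima: High → -6, Low → -4; maximin = -4.
Column maxima: Match → 2, Undercut → 0; minimax = 0.
-4 ≠ 0, so there is no saddle point; optimal play is mixed.
Let Firm A play High with probability p. Expected payoff against Match: (-6)p + 2(1−p) = −8p + 2; against Undercut: 0p + (-4)(1−p) = 4p − 4.
Setting these equal: −8p + 2 = 4p − 4 ⇒ −12p = -6 ⇒ p = 1/2, and the value is (-8)·(1/2) + 2 = -2.
For Firm B: with q = P(Match), equating High's and Low's payoffs gives −6q = 6q − 4 ⇒ q = 1/3.

-2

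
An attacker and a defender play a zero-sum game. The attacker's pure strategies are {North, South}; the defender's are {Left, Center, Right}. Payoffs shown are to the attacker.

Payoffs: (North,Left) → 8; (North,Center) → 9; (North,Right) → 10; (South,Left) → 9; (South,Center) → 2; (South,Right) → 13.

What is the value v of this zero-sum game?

Row minima: North → 8, South → 2; maximin = 8.
Column maxima: Left → 9, Center → 9, Right → 13; minimax = 9.
8 ≠ 9, so there is no saddle point; optimal play is mixed.
Right is strictly dominated by Left (it gives the attacker strictly more in every row), so the defender never plays it.
On the remaining 2×2 (North, South vs Left, Center):
Let the attacker play North with probability p. Expected payoff against Left: 8p + 9(1−p) = −p + 9; against Center: 9p + 2(1−p) = 7p + 2.
Setting these equal: −p + 9 = 7p + 2 ⇒ −8p = -7 ⇒ p = 7/8, and the value is (-1)·(7/8) + 9 = 65/8.
For the defender: with q = P(Left), equating North's and South's payoffs gives −q + 9 = 7q + 2 ⇒ q = 7/8.

65/8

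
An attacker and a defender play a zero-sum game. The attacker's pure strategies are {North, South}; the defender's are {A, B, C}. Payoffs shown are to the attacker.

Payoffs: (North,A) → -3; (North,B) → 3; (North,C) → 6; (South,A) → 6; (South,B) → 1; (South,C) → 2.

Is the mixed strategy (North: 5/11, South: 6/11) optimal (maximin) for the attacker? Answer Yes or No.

Yes

Against A this mix gives (5/11)·(-3) + (6/11)·6 = 21/11.
Against B this mix gives (5/11)·3 + (6/11)·1 = 21/11.
Against C this mix gives (5/11)·6 + (6/11)·2 = 42/11.
All of the defender's active replies (A, B) yield 21/11, and no column does worse for the attacker. The mix makes the defender indifferent and guarantees 21/11, so it is optimal.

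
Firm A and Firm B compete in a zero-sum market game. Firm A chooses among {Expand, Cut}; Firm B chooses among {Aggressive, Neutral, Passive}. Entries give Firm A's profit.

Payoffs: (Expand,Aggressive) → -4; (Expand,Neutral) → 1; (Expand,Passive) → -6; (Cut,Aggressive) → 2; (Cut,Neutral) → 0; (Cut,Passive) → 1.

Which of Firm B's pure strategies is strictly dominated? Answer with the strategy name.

Aggressive

Passive holds Firm A's payoff strictly below Aggressive in every row: -6 < -4, 1 < 2.
So Aggressive is strictly dominated for Firm B.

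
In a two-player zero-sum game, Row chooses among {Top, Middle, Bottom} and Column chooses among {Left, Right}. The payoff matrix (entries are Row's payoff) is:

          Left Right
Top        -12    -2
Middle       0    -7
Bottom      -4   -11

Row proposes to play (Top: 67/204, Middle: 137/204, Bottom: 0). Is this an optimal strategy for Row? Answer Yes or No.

Against Left this mix gives (67/204)·(-12) + (137/204)·0 = -67/17.
Against Right this mix gives (67/204)·(-2) + (137/204)·(-7) = -1093/204.
Column will play Right, holding Row to -1093/204. Shifting weight toward the row that does better against Right would raise this floor (the equalizing mix achieves -84/17 against both Right and Left), so the proposed strategy is not optimal.

No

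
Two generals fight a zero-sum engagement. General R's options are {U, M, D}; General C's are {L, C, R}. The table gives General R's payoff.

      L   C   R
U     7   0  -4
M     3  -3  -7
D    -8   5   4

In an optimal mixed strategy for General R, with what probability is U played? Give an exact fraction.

Row minima: U → -4, M → -7, D → -8; maximin = -4.
Column maxima: L → 7, C → 5, R → 4; minimax = 4.
-4 ≠ 4, so there is no saddle point; optimal play is mixed.
M is strictly dominated by U, so General R never plays it.
C is strictly dominated by R (it gives General R strictly more in every row), so General C never plays it.
On the remaining 2×2 (U, D vs L, R):
Let General R play U with probability p. Expected payoff against L: 7p + (-8)(1−p) = 15p − 8; against R: (-4)p + 4(1−p) = −8p + 4.
Setting these equal: 15p − 8 = −8p + 4 ⇒ 23p = 12 ⇒ p = 12/23, and the value is (15)·(12/23) − 8 = -4/23.
For General C: with q = P(L), equating U's and D's payoffs gives 11q − 4 = −12q + 4 ⇒ q = 8/23.

12/23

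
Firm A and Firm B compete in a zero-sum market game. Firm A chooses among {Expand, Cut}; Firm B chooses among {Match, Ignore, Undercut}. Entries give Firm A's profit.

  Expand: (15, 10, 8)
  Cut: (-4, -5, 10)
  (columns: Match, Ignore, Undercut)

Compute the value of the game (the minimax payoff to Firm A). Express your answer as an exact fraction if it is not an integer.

Row minima: Expand → 8, Cut → -5; maximin = 8.
Column maxima: Match → 15, Ignore → 10, Undercut → 10; minimax = 10.
8 ≠ 10, so there is no saddle point; optimal play is mixed.
Match is strictly dominated by Ignore (it gives Firm A strictly more in every row), so Firm B never plays it.
On the remaining 2×2 (Expand, Cut vs Ignore, Undercut):
Let Firm A play Expand with probability p. Expected payoff against Ignore: 10p + (-5)(1−p) = 15p − 5; against Undercut: 8p + 10(1−p) = −2p + 10.
Setting these equal: 15p − 5 = −2p + 10 ⇒ 17p = 15 ⇒ p = 15/17, and the value is (15)·(15/17) − 5 = 140/17.
For Firm B: with q = P(Ignore), equating Expand's and Cut's payoffs gives 2q + 8 = −15q + 10 ⇒ q = 2/17.

140/17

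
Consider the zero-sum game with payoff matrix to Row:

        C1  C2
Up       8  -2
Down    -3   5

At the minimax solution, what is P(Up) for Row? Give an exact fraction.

Row minima: Up → -2, Down → -3; maximin = -2.
Column maxima: C1 → 8, C2 → 5; minimax = 5.
-2 ≠ 5, so there is no saddle point; optimal play is mixed.
Let Row play Up with probability p. Expected payoff against C1: 8p + (-3)(1−p) = 11p − 3; against C2: (-2)p + 5(1−p) = −7p + 5.
Setting these equal: 11p − 3 = −7p + 5 ⇒ 18p = 8 ⇒ p = 4/9, and the value is (11)·(4/9) − 3 = 17/9.
For Column: with q = P(C1), equating Up's and Down's payoffs gives 10q − 2 = −8q + 5 ⇒ q = 7/18.

4/9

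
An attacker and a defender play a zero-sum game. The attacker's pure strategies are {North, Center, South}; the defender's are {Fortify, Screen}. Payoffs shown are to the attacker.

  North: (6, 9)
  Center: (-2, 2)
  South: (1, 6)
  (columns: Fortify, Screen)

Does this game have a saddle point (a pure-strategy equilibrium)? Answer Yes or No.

Yes

Row minima: North → 6, Center → -2, South → 1; maximin = 6.
Column maxima: Fortify → 6, Screen → 9; minimax = 6.
maximin = minimax = 6, so a saddle point exists.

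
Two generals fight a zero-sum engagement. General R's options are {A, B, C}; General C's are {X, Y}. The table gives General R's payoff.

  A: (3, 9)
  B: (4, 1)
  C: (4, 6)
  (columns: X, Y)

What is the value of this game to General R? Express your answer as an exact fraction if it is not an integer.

4

Row minima: A → 3, B → 1, C → 4; maximin = 4.
Column maxima: X → 4, Y → 9; minimax = 4.
Since maximin = minimax = 4, there is a saddle point and the value is 4.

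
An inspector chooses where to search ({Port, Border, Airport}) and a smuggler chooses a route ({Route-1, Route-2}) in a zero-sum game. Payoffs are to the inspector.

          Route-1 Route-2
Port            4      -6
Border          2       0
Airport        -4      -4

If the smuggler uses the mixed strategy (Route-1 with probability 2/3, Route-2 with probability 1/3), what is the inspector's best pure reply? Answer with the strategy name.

Border

Expected payoff of Port: (2/3)·4 + (1/3)·(-6) = 2/3.
Expected payoff of Border: (2/3)·2 + (1/3)·0 = 4/3.
Expected payoff of Airport: (2/3)·(-4) + (1/3)·(-4) = -4.
The largest is 4/3, so the inspector's best response is Border.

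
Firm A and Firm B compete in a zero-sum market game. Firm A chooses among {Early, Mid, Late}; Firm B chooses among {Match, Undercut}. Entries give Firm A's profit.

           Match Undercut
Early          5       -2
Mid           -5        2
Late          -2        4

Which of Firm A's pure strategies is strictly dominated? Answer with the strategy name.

Mid

Late gives a strictly higher payoff than Mid against every column: -2 > -5, 4 > 2.
So Mid is strictly dominated and Firm A never plays it.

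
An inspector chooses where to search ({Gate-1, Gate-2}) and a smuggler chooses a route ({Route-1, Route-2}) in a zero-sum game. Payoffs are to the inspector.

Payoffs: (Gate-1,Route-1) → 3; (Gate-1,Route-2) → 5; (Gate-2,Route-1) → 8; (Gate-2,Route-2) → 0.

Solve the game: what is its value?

4

Row minima: Gate-1 → 3, Gate-2 → 0; maximin = 3.
Column maxima: Route-1 → 8, Route-2 → 5; minimax = 5.
3 ≠ 5, so there is no saddle point; optimal play is mixed.
Let the inspector play Gate-1 with probability p. Expected payoff against Route-1: 3p + 8(1−p) = −5p + 8; against Route-2: 5p + 0(1−p) = 5p.
Setting these equal: −5p + 8 = 5p ⇒ −10p = -8 ⇒ p = 4/5, and the value is (-5)·(4/5) + 8 = 4.
For the smuggler: with q = P(Route-1), equating Gate-1's and Gate-2's payoffs gives −2q + 5 = 8q ⇒ q = 1/2.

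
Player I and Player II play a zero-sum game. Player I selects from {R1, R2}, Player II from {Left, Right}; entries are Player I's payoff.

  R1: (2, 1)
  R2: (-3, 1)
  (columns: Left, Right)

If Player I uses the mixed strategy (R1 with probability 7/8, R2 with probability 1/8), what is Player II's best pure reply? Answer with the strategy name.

Right

If Player II plays Left, Player I's expected payoff is (7/8)·2 + (1/8)·(-3) = 11/8.
If Player II plays Right, Player I's expected payoff is (7/8)·1 + (1/8)·1 = 1.
Player II minimizes Player I's payoff; the smallest is 1, so the best response is Right.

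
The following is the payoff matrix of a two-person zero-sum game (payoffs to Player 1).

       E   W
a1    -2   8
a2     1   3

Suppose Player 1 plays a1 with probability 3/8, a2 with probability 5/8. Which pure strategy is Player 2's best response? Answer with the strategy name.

E

If Player 2 plays E, Player 1's expected payoff is (3/8)·(-2) + (5/8)·1 = -1/8.
If Player 2 plays W, Player 1's expected payoff is (3/8)·8 + (5/8)·3 = 39/8.
Player 2 minimizes Player 1's payoff; the smallest is -1/8, so the best response is E.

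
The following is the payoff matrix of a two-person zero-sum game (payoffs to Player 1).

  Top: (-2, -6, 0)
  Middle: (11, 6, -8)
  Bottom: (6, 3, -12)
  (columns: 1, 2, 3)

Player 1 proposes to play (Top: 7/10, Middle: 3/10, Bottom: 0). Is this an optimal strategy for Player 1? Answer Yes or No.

Yes

Against 1 this mix gives (7/10)·(-2) + (3/10)·11 = 19/10.
Against 2 this mix gives (7/10)·(-6) + (3/10)·6 = -12/5.
Against 3 this mix gives (7/10)·0 + (3/10)·(-8) = -12/5.
All of Player 2's active replies (2, 3) yield -12/5, and no column does worse for Player 1. The mix makes Player 2 indifferent and guarantees -12/5, so it is optimal.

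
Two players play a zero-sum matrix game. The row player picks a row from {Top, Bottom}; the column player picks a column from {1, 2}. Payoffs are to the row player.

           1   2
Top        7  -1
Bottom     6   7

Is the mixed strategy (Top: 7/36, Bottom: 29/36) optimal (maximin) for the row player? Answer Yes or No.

Against 1 this mix gives (7/36)·7 + (29/36)·6 = 223/36.
Against 2 this mix gives (7/36)·(-1) + (29/36)·7 = 49/9.
The column player will play 2, holding the row player to 49/9. Shifting weight toward the row that does better against 2 would raise this floor (the equalizing mix achieves 55/9 against both 2 and 1), so the proposed strategy is not optimal.

No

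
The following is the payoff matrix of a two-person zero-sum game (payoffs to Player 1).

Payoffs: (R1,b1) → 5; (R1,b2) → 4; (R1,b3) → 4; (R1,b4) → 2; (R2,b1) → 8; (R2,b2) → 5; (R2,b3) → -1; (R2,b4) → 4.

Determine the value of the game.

18/7

Row minima: R1 → 2, R2 → -1; maximin = 2.
Column maxima: b1 → 8, b2 → 5, b3 → 4, b4 → 4; minimax = 4.
2 ≠ 4, so there is no saddle point; optimal play is mixed.
b1 is strictly dominated by b2 (it gives Player 1 strictly more in every row), so Player 2 never plays it.
b2 is strictly dominated by b4 (it gives Player 1 strictly more in every row), so Player 2 never plays it.
On the remaining 2×2 (R1, R2 vs b3, b4):
Let Player 1 play R1 with probability p. Expected payoff against b3: 4p + (-1)(1−p) = 5p − 1; against b4: 2p + 4(1−p) = −2p + 4.
Setting these equal: 5p − 1 = −2p + 4 ⇒ 7p = 5 ⇒ p = 5/7, and the value is (5)·(5/7) − 1 = 18/7.
For Player 2: with q = P(b3), equating R1's and R2's payoffs gives 2q + 2 = −5q + 4 ⇒ q = 2/7.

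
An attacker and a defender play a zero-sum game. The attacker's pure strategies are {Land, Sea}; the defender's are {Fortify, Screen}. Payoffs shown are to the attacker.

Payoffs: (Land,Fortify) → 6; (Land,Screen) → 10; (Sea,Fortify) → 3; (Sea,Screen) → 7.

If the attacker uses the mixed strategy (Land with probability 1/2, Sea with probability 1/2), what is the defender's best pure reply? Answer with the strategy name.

If the defender plays Fortify, the attacker's expected payoff is (1/2)·6 + (1/2)·3 = 9/2.
If the defender plays Screen, the attacker's expected payoff is (1/2)·10 + (1/2)·7 = 17/2.
The defender minimizes the attacker's payoff; the smallest is 9/2, so the best response is Fortify.

Fortify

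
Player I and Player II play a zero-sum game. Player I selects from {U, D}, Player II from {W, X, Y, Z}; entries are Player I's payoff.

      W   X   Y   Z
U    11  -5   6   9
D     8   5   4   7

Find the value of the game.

25/6

Row minima: U → -5, D → 4; maximin = 4.
Column maxima: W → 11, X → 5, Y → 6, Z → 9; minimax = 5.
4 ≠ 5, so there is no saddle point; optimal play is mixed.
W is strictly dominated by X (it gives Player I strictly more in every row), so Player II never plays it.
Z is strictly dominated by X (it gives Player I strictly more in every row), so Player II never plays it.
On the remaining 2×2 (U, D vs X, Y):
Let Player I play U with probability p. Expected payoff against X: (-5)p + 5(1−p) = −10p + 5; against Y: 6p + 4(1−p) = 2p + 4.
Setting these equal: −10p + 5 = 2p + 4 ⇒ −12p = -1 ⇒ p = 1/12, and the value is (-10)·(1/12) + 5 = 25/6.
For Player II: with q = P(X), equating U's and D's payoffs gives −11q + 6 = q + 4 ⇒ q = 1/6.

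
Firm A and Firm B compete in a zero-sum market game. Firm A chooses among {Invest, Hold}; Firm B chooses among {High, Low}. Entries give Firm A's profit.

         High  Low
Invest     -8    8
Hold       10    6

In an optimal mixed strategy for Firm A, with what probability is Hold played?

Row minima: Invest → -8, Hold → 6; maximin = 6.
Column maxima: High → 10, Low → 8; minimax = 8.
6 ≠ 8, so there is no saddle point; optimal play is mixed.
Let Firm A play Invest with probability p. Expected payoff against High: (-8)p + 10(1−p) = −18p + 10; against Low: 8p + 6(1−p) = 2p + 6.
Setting these equal: −18p + 10 = 2p + 6 ⇒ −20p = -4 ⇒ p = 1/5, and the value is (-18)·(1/5) + 10 = 32/5.
For Firm B: with q = P(High), equating Invest's and Hold's payoffs gives −16q + 8 = 4q + 6 ⇒ q = 1/10.

4/5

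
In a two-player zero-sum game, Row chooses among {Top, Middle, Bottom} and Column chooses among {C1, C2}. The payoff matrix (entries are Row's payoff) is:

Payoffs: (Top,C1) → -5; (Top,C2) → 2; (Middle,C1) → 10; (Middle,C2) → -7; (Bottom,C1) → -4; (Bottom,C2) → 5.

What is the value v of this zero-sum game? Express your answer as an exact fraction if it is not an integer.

Row minima: Top → -5, Middle → -7, Bottom → -4; maximin = -4.
Column maxima: C1 → 10, C2 → 5; minimax = 5.
-4 ≠ 5, so there is no saddle point; optimal play is mixed.
Top is strictly dominated by Bottom, so Row never plays it.
On the remaining 2×2 (Middle, Bottom vs C1, C2):
Let Row play Middle with probability p. Expected payoff against C1: 10p + (-4)(1−p) = 14p − 4; against C2: (-7)p + 5(1−p) = −12p + 5.
Setting these equal: 14p − 4 = −12p + 5 ⇒ 26p = 9 ⇒ p = 9/26, and the value is (14)·(9/26) − 4 = 11/13.
For Column: with q = P(C1), equating Middle's and Bottom's payoffs gives 17q − 7 = −9q + 5 ⇒ q = 6/13.

11/13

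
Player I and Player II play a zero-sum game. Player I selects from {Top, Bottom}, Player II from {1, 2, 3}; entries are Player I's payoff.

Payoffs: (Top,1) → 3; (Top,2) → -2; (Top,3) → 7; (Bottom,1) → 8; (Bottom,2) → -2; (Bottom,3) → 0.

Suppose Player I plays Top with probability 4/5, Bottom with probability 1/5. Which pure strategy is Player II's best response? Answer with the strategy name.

If Player II plays 1, Player I's expected payoff is (4/5)·3 + (1/5)·8 = 4.
If Player II plays 2, Player I's expected payoff is (4/5)·(-2) + (1/5)·(-2) = -2.
If Player II plays 3, Player I's expected payoff is (4/5)·7 + (1/5)·0 = 28/5.
Player II minimizes Player I's payoff; the smallest is -2, so the best response is 2.

2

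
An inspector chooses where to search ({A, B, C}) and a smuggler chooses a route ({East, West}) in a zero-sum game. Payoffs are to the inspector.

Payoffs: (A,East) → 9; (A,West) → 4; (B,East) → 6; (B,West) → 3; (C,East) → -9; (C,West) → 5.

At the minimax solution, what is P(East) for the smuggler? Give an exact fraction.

1/19

Row minima: A → 4, B → 3, C → -9; maximin = 4.
Column maxima: East → 9, West → 5; minimax = 5.
4 ≠ 5, so there is no saddle point; optimal play is mixed.
B is strictly dominated by A, so the inspector never plays it.
On the remaining 2×2 (A, C vs East, West):
Let the inspector play A with probability p. Expected payoff against East: 9p + (-9)(1−p) = 18p − 9; against West: 4p + 5(1−p) = −p + 5.
Setting these equal: 18p − 9 = −p + 5 ⇒ 19p = 14 ⇒ p = 14/19, and the value is (18)·(14/19) − 9 = 81/19.
For the smuggler: with q = P(East), equating A's and C's payoffs gives 5q + 4 = −14q + 5 ⇒ q = 1/19.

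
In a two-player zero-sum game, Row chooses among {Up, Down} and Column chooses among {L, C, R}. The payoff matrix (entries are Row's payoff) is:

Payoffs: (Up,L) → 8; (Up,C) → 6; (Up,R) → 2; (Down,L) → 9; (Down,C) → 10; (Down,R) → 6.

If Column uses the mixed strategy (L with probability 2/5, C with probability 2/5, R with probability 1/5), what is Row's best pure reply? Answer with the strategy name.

Down

Expected payoff of Up: (2/5)·8 + (2/5)·6 + (1/5)·2 = 6.
Expected payoff of Down: (2/5)·9 + (2/5)·10 + (1/5)·6 = 44/5.
The largest is 44/5, so Row's best response is Down.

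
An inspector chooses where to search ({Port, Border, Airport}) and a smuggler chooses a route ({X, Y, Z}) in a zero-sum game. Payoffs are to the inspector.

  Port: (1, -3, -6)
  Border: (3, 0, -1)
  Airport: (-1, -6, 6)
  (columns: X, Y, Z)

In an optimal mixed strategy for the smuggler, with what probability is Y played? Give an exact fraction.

Row minima: Port → -6, Border → -1, Airport → -6; maximin = -1.
Column maxima: X → 3, Y → 0, Z → 6; minimax = 0.
-1 ≠ 0, so there is no saddle point; optimal play is mixed.
Port is strictly dominated by Border, so the inspector never plays it.
X is strictly dominated by Y (it gives the inspector strictly more in every row), so the smuggler never plays it.
On the remaining 2×2 (Border, Airport vs Y, Z):
Let the inspector play Border with probability p. Expected payoff against Y: 0p + (-6)(1−p) = 6p − 6; against Z: (-1)p + 6(1−p) = −7p + 6.
Setting these equal: 6p − 6 = −7p + 6 ⇒ 13p = 12 ⇒ p = 12/13, and the value is (6)·(12/13) − 6 = -6/13.
For the smuggler: with q = P(Y), equating Border's and Airport's payoffs gives q − 1 = −12q + 6 ⇒ q = 7/13.

7/13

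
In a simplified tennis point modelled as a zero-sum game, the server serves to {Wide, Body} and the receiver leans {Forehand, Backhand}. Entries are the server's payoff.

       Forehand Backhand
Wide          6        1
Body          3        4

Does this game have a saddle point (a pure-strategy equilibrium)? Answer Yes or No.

No

Row minima: Wide → 1, Body → 3; maximin = 3.
Column maxima: Forehand → 6, Backhand → 4; minimax = 4.
3 ≠ 4, so no pure-strategy equilibrium exists.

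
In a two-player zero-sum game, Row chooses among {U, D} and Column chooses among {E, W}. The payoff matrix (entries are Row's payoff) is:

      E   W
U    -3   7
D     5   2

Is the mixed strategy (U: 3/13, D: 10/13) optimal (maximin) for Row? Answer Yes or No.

Yes

Against E this mix gives (3/13)·(-3) + (10/13)·5 = 41/13.
Against W this mix gives (3/13)·7 + (10/13)·2 = 41/13.
All of Column's active replies (E, W) yield 41/13, and no column does worse for Row. The mix makes Column indifferent and guarantees 41/13, so it is optimal.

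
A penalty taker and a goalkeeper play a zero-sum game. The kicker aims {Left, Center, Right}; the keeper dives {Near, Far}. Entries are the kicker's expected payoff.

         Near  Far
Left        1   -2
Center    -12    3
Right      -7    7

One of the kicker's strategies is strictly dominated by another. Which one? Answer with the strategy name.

Center

Right gives a strictly higher payoff than Center against every column: -7 > -12, 7 > 3.
So Center is strictly dominated and the kicker never plays it.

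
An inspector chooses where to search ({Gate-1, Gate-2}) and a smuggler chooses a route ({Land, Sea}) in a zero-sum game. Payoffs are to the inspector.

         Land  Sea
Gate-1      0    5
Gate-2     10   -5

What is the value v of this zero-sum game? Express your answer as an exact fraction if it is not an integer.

Row minima: Gate-1 → 0, Gate-2 → -5; maximin = 0.
Column maxima: Land → 10, Sea → 5; minimax = 5.
0 ≠ 5, so there is no saddle point; optimal play is mixed.
Let the inspector play Gate-1 with probability p. Expected payoff against Land: 0p + 10(1−p) = −10p + 10; against Sea: 5p + (-5)(1−p) = 10p − 5.
Setting these equal: −10p + 10 = 10p − 5 ⇒ −20p = -15 ⇒ p = 3/4, and the value is (-10)·(3/4) + 10 = 5/2.
For the smuggler: with q = P(Land), equating Gate-1's and Gate-2's payoffs gives −5q + 5 = 15q − 5 ⇒ q = 1/2.

5/2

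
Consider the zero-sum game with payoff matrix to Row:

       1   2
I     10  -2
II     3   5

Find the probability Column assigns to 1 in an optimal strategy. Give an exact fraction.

Row minima: I → -2, II → 3; maximin = 3.
Column maxima: 1 → 10, 2 → 5; minimax = 5.
3 ≠ 5, so there is no saddle point; optimal play is mixed.
Let Row play I with probability p. Expected payoff against 1: 10p + 3(1−p) = 7p + 3; against 2: (-2)p + 5(1−p) = −7p + 5.
Setting these equal: 7p + 3 = −7p + 5 ⇒ 14p = 2 ⇒ p = 1/7, and the value is (7)·(1/7) + 3 = 4.
For Column: with q = P(1), equating I's and II's payoffs gives 12q − 2 = −2q + 5 ⇒ q = 1/2.

1/2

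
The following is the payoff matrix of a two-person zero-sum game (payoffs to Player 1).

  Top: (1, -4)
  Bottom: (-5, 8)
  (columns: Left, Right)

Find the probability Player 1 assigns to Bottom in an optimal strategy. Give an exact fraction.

Row minima: Top → -4, Bottom → -5; maximin = -4.
Column maxima: Left → 1, Right → 8; minimax = 1.
-4 ≠ 1, so there is no saddle point; optimal play is mixed.
Let Player 1 play Top with probability p. Expected payoff against Left: 1p + (-5)(1−p) = 6p − 5; against Right: (-4)p + 8(1−p) = −12p + 8.
Setting these equal: 6p − 5 = −12p + 8 ⇒ 18p = 13 ⇒ p = 13/18, and the value is (6)·(13/18) − 5 = -2/3.
For Player 2: with q = P(Left), equating Top's and Bottom's payoffs gives 5q − 4 = −13q + 8 ⇒ q = 2/3.

5/18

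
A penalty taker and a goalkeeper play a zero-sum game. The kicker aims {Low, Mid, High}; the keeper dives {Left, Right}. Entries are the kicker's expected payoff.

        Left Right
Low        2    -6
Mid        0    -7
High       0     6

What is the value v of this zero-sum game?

Row minima: Low → -6, Mid → -7, High → 0; maximin = 0.
Column maxima: Left → 2, Right → 6; minimax = 2.
0 ≠ 2, so there is no saddle point; optimal play is mixed.
Mid is strictly dominated by Low, so the kicker never plays it.
On the remaining 2×2 (Low, High vs Left, Right):
Let the kicker play Low with probability p. Expected payoff against Left: 2p + 0(1−p) = 2p; against Right: (-6)p + 6(1−p) = −12p + 6.
Setting these equal: 2p = −12p + 6 ⇒ 14p = 6 ⇒ p = 3/7, and the value is (2)·(3/7) = 6/7.
For the keeper: with q = P(Left), equating Low's and High's payoffs gives 8q − 6 = −6q + 6 ⇒ q = 6/7.

6/7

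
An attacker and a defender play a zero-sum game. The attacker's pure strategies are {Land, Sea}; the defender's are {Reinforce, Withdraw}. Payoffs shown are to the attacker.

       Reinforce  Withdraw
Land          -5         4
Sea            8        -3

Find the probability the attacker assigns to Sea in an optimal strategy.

9/20

Row minima: Land → -5, Sea → -3; maximin = -3.
Column maxima: Reinforce → 8, Withdraw → 4; minimax = 4.
-3 ≠ 4, so there is no saddle point; optimal play is mixed.
Let the attacker play Land with probability p. Expected payoff against Reinforce: (-5)p + 8(1−p) = −13p + 8; against Withdraw: 4p + (-3)(1−p) = 7p − 3.
Setting these equal: −13p + 8 = 7p − 3 ⇒ −20p = -11 ⇒ p = 11/20, and the value is (-13)·(11/20) + 8 = 17/20.
For the defender: with q = P(Reinforce), equating Land's and Sea's payoffs gives −9q + 4 = 11q − 3 ⇒ q = 7/20.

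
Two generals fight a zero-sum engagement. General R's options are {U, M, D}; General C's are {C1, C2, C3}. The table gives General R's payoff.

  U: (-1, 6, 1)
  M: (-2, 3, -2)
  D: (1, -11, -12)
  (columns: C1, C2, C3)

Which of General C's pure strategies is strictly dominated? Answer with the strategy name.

C3 holds General R's payoff strictly below C2 in every row: 1 < 6, -2 < 3, -12 < -11.
So C2 is strictly dominated for General C.

C2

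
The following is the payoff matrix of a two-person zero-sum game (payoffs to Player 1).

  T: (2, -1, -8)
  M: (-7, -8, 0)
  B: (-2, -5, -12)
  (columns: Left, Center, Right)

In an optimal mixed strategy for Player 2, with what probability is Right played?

7/15

Row minima: T → -8, M → -8, B → -12; maximin = -8.
Column maxima: Left → 2, Center → -1, Right → 0; minimax = -1.
-8 ≠ -1, so there is no saddle point; optimal play is mixed.
B is strictly dominated by T, so Player 1 never plays it.
Left is strictly dominated by Center (it gives Player 1 strictly more in every row), so Player 2 never plays it.
On the remaining 2×2 (T, M vs Center, Right):
Let Player 1 play T with probability p. Expected payoff against Center: (-1)p + (-8)(1−p) = 7p − 8; against Right: (-8)p + 0(1−p) = −8p.
Setting these equal: 7p − 8 = −8p ⇒ 15p = 8 ⇒ p = 8/15, and the value is (7)·(8/15) − 8 = -64/15.
For Player 2: with q = P(Center), equating T's and M's payoffs gives 7q − 8 = −8q ⇒ q = 8/15.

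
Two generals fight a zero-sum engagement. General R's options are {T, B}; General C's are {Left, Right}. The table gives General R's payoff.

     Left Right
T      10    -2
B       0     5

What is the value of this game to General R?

50/17

Row minima: T → -2, B → 0; maximin = 0.
Column maxima: Left → 10, Right → 5; minimax = 5.
0 ≠ 5, so there is no saddle point; optimal play is mixed.
Let General R play T with probability p. Expected payoff against Left: 10p + 0(1−p) = 10p; against Right: (-2)p + 5(1−p) = −7p + 5.
Setting these equal: 10p = −7p + 5 ⇒ 17p = 5 ⇒ p = 5/17, and the value is (10)·(5/17) = 50/17.
For General C: with q = P(Left), equating T's and B's payoffs gives 12q − 2 = −5q + 5 ⇒ q = 7/17.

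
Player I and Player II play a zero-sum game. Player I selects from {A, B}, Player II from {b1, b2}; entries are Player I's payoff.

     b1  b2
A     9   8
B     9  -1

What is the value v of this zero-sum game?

Row minima: A → 8, B → -1; maximin = 8.
Column maxima: b1 → 9, b2 → 8; minimax = 8.
Since maximin = minimax = 8, there is a saddle point and the value is 8.

8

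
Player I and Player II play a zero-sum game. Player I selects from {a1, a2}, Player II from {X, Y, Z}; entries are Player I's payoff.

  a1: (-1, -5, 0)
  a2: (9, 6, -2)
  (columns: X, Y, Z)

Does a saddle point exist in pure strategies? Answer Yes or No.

No

Row minima: a1 → -5, a2 → -2; maximin = -2.
Column maxima: X → 9, Y → 6, Z → 0; minimax = 0.
-2 ≠ 0, so no pure-strategy equilibrium exists.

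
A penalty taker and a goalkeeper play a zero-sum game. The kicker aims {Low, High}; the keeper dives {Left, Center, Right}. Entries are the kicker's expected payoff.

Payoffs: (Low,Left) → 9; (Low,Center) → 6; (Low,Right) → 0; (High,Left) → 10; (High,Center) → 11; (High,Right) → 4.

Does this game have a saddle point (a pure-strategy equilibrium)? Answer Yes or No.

Yes

Row minima: Low → 0, High → 4; maximin = 4.
Column maxima: Left → 10, Center → 11, Right → 4; minimax = 4.
maximin = minimax = 4, so a saddle point exists.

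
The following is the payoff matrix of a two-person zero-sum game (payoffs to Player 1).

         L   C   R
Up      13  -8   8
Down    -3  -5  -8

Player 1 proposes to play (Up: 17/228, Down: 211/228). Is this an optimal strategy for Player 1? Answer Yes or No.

Against L this mix gives (17/228)·13 + (211/228)·(-3) = -103/57.
Against C this mix gives (17/228)·(-8) + (211/228)·(-5) = -397/76.
Against R this mix gives (17/228)·8 + (211/228)·(-8) = -388/57.
Player 2 will play R, holding Player 1 to -388/57. Shifting weight toward the row that does better against R would raise this floor (the equalizing mix achieves -104/19 against both R and C), so the proposed strategy is not optimal.

No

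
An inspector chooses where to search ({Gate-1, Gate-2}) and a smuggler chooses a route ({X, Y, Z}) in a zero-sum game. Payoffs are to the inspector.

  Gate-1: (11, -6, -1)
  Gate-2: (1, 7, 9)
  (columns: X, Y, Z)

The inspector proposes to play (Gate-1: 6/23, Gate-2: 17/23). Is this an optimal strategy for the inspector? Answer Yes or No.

Against X this mix gives (6/23)·11 + (17/23)·1 = 83/23.
Against Y this mix gives (6/23)·(-6) + (17/23)·7 = 83/23.
Against Z this mix gives (6/23)·(-1) + (17/23)·9 = 147/23.
All of the smuggler's active replies (X, Y) yield 83/23, and no column does worse for the inspector. The mix makes the smuggler indifferent and guarantees 83/23, so it is optimal.

Yes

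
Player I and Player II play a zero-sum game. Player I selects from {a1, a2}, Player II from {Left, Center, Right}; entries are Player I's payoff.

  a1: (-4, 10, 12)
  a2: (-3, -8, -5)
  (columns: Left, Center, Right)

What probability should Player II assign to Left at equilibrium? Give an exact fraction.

18/19

Row minima: a1 → -4, a2 → -8; maximin = -4.
Column maxima: Left → -3, Center → 10, Right → 12; minimax = -3.
-4 ≠ -3, so there is no saddle point; optimal play is mixed.
Right is strictly dominated by Center (it gives Player I strictly more in every row), so Player II never plays it.
On the remaining 2×2 (a1, a2 vs Left, Center):
Let Player I play a1 with probability p. Expected payoff against Left: (-4)p + (-3)(1−p) = −p − 3; against Center: 10p + (-8)(1−p) = 18p − 8.
Setting these equal: −p − 3 = 18p − 8 ⇒ −19p = -5 ⇒ p = 5/19, and the value is (-1)·(5/19) − 3 = -62/19.
For Player II: with q = P(Left), equating a1's and a2's payoffs gives −14q + 10 = 5q − 8 ⇒ q = 18/19.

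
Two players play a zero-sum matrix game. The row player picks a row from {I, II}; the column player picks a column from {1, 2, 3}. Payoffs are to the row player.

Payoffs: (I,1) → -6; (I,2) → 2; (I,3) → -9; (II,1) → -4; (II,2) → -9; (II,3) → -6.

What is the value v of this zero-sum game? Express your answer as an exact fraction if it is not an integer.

-93/14

Row minima: I → -9, II → -9; maximin = -9.
Column maxima: 1 → -4, 2 → 2, 3 → -6; minimax = -6.
-9 ≠ -6, so there is no saddle point; optimal play is mixed.
1 is strictly dominated by 3 (it gives the row player strictly more in every row), so the column player never plays it.
On the remaining 2×2 (I, II vs 2, 3):
Let the row player play I with probability p. Expected payoff against 2: 2p + (-9)(1−p) = 11p − 9; against 3: (-9)p + (-6)(1−p) = −3p − 6.
Setting these equal: 11p − 9 = −3p − 6 ⇒ 14p = 3 ⇒ p = 3/14, and the value is (11)·(3/14) − 9 = -93/14.
For the column player: with q = P(2), equating I's and II's payoffs gives 11q − 9 = −3q − 6 ⇒ q = 3/14.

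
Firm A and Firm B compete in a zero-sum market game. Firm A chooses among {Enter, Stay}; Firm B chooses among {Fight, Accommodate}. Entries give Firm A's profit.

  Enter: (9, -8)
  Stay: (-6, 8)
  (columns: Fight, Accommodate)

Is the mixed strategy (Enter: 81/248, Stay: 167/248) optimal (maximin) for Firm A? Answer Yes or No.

Against Fight this mix gives (81/248)·9 + (167/248)·(-6) = -273/248.
Against Accommodate this mix gives (81/248)·(-8) + (167/248)·8 = 86/31.
Firm B will play Fight, holding Firm A to -273/248. Shifting weight toward the row that does better against Fight would raise this floor (the equalizing mix achieves 24/31 against both Fight and Accommodate), so the proposed strategy is not optimal.

No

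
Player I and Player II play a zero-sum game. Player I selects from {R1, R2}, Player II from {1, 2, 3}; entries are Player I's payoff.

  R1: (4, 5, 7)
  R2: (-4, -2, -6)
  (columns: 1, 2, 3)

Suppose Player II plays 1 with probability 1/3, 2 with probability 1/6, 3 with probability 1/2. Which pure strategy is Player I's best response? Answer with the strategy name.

R1

Expected payoff of R1: (1/3)·4 + (1/6)·5 + (1/2)·7 = 17/3.
Expected payoff of R2: (1/3)·(-4) + (1/6)·(-2) + (1/2)·(-6) = -14/3.
The largest is 17/3, so Player I's best response is R1.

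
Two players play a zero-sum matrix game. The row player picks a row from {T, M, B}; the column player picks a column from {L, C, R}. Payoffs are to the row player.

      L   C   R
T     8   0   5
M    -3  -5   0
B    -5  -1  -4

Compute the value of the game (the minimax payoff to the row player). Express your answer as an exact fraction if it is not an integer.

0

Row minima: T → 0, M → -5, B → -5; maximin = 0.
Column maxima: L → 8, C → 0, R → 5; minimax = 0.
Since maximin = minimax = 0, there is a saddle point and the value is 0.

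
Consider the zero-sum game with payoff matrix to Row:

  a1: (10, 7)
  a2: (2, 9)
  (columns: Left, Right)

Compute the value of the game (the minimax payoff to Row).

Row minima: a1 → 7, a2 → 2; maximin = 7.
Column maxima: Left → 10, Right → 9; minimax = 9.
7 ≠ 9, so there is no saddle point; optimal play is mixed.
Let Row play a1 with probability p. Expected payoff against Left: 10p + 2(1−p) = 8p + 2; against Right: 7p + 9(1−p) = −2p + 9.
Setting these equal: 8p + 2 = −2p + 9 ⇒ 10p = 7 ⇒ p = 7/10, and the value is (8)·(7/10) + 2 = 38/5.
For Column: with q = P(Left), equating a1's and a2's payoffs gives 3q + 7 = −7q + 9 ⇒ q = 1/5.

38/5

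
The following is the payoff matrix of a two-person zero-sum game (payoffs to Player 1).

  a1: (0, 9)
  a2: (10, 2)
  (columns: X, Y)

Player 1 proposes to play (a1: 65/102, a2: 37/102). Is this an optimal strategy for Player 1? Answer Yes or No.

Against X this mix gives (65/102)·0 + (37/102)·10 = 185/51.
Against Y this mix gives (65/102)·9 + (37/102)·2 = 659/102.
Player 2 will play X, holding Player 1 to 185/51. Shifting weight toward the row that does better against X would raise this floor (the equalizing mix achieves 90/17 against both X and Y), so the proposed strategy is not optimal.

No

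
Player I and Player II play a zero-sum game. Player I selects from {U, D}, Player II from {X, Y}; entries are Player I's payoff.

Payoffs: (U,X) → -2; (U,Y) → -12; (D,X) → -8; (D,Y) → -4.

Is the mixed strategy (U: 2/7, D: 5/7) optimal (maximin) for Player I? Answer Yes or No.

Against X this mix gives (2/7)·(-2) + (5/7)·(-8) = -44/7.
Against Y this mix gives (2/7)·(-12) + (5/7)·(-4) = -44/7.
All of Player II's active replies (X, Y) yield -44/7, and no column does worse for Player I. The mix makes Player II indifferent and guarantees -44/7, so it is optimal.

Yes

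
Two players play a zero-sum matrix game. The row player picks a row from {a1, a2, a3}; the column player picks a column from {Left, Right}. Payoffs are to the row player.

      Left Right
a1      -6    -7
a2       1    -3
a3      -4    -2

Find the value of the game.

-7/3

Row minima: a1 → -7, a2 → -3, a3 → -4; maximin = -3.
Column maxima: Left → 1, Right → -2; minimax = -2.
-3 ≠ -2, so there is no saddle point; optimal play is mixed.
a1 is strictly dominated by a2, so the row player never plays it.
On the remaining 2×2 (a2, a3 vs Left, Right):
Let the row player play a2 with probability p. Expected payoff against Left: 1p + (-4)(1−p) = 5p − 4; against Right: (-3)p + (-2)(1−p) = −p − 2.
Setting these equal: 5p − 4 = −p − 2 ⇒ 6p = 2 ⇒ p = 1/3, and the value is (5)·(1/3) − 4 = -7/3.
For the column player: with q = P(Left), equating a2's and a3's payoffs gives 4q − 3 = −2q − 2 ⇒ q = 1/6.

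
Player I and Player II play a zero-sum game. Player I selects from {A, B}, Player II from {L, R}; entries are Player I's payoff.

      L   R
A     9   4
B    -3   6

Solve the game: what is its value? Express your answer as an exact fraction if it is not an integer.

33/7

Row minima: A → 4, B → -3; maximin = 4.
Column maxima: L → 9, R → 6; minimax = 6.
4 ≠ 6, so there is no saddle point; optimal play is mixed.
Let Player I play A with probability p. Expected payoff against L: 9p + (-3)(1−p) = 12p − 3; against R: 4p + 6(1−p) = −2p + 6.
Setting these equal: 12p − 3 = −2p + 6 ⇒ 14p = 9 ⇒ p = 9/14, and the value is (12)·(9/14) − 3 = 33/7.
For Player II: with q = P(L), equating A's and B's payoffs gives 5q + 4 = −9q + 6 ⇒ q = 1/7.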